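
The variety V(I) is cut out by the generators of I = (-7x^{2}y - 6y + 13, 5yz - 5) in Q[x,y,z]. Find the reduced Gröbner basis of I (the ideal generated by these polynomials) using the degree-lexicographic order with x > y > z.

f_1 = -7x^{2}y - 6y + 13, LT = x^{2}y.
f_2 = 5yz - 5, LT = yz.

S(f_1,f_2): lcm = x^{2}yz. S = x^{2} + \tfrac{6}{7}yz - \tfrac{13}{7}z.
  leading term x^{2}: no divisor's leading term divides it; move x^{2} to the remainder.
  leading term yz: subtract (\tfrac{6}{35})·f_2 from \tfrac{6}{7}yz - \tfrac{13}{7}z → -\tfrac{13}{7}z + \tfrac{6}{7}
  leading term z: no divisor's leading term divides it; move -\tfrac{13}{7}z to the remainder.
  leading term 1: no divisor's leading term divides it; move \tfrac{6}{7} to the remainder.
  remainder x^{2} - \tfrac{13}{7}z + \tfrac{6}{7} ≠ 0; add g_3 = x^{2} - \tfrac{13}{7}z + \tfrac{6}{7} to the basis.

S(f_1,g_3): lcm = x^{2}y. S = \tfrac{13}{7}yz - \tfrac{13}{7}.
  leading term yz: subtract (\tfrac{13}{35})·f_2 from \tfrac{13}{7}yz - \tfrac{13}{7} → 0
  remainder 0.

S(f_2,g_3): leading monomials are coprime, so the S-polynomial reduces to 0 (Buchberger's first criterion).
Every S-polynomial of the final basis reduces to 0, so we have a Gröbner basis.
Inter-reduce: drop elements whose leading term is divisible by another's, tail-reduce, and make monic.

G = {x^{2} - \tfrac{13}{7}z + \tfrac{6}{7}, yz - 1}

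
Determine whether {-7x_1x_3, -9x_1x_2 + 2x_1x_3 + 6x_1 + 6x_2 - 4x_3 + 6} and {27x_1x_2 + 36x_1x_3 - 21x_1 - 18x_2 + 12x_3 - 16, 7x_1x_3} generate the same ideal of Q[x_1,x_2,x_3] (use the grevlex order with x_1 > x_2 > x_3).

No, the ideals differ.

Since reduced Gröbner bases are canonical representatives of ideals under a given ordering, it suffices to compute and compare them.
Buchberger on the first generating set:
f_1 = -7x_1x_3, LT = x_1x_3.
f_2 = -9x_1x_2 + 2x_1x_3 + 6x_1 + 6x_2 - 4x_3 + 6, LT = x_1x_2.

S(f_1,f_2): lcm = x_1x_2x_3. S = 2/9x_1x_3^2 + 2/3x_1x_3 + 2/3x_2x_3 - 4/9x_3^2 + 2/3x_3.
  reduce S modulo (f_1, f_2):
  remainder 2/3x_2x_3 - 4/9x_3^2 + 2/3x_3 ≠ 0; add g_3 = 2/3x_2x_3 - 4/9x_3^2 + 2/3x_3 to the basis.

The other S-polynomials (S(f_1,g_3), S(f_2,g_3)) all reduce to 0 modulo the current basis, so we have a Gröbner basis.
Inter-reduce: drop elements whose leading term is divisible by another's, tail-reduce, and make monic.
Reduced Gröbner basis: {x_1x_2 - 2/3x_1 - 2/3x_2 + 4/9x_3 - 2/3, x_1x_3, x_2x_3 - 2/3x_3^2 + x_3}.

Buchberger on the second generating set:
h_1 = 27x_1x_2 + 36x_1x_3 - 21x_1 - 18x_2 + 12x_3 - 16, LT = x_1x_2.
h_2 = 7x_1x_3, LT = x_1x_3.

S(h_1,h_2): lcm = x_1x_2x_3. S = 4/3x_1x_3^2 - 7/9x_1x_3 - 2/3x_2x_3 + 4/9x_3^2 - 16/27x_3.
  reduce S modulo (h_1, h_2):
  remainder -2/3x_2x_3 + 4/9x_3^2 - 16/27x_3 ≠ 0; add k_3 = -2/3x_2x_3 + 4/9x_3^2 - 16/27x_3 to the basis.

The other S-polynomials (S(h_1,k_3), S(h_2,k_3)) all reduce to 0 modulo the current basis, so we have a Gröbner basis.
Inter-reduce: drop elements whose leading term is divisible by another's, tail-reduce, and make monic.
Reduced Gröbner basis: {x_1x_2 - 7/9x_1 - 2/3x_2 + 4/9x_3 - 16/27, x_1x_3, x_2x_3 - 2/3x_3^2 + 8/9x_3}.

These differ, so the ideals are not equal.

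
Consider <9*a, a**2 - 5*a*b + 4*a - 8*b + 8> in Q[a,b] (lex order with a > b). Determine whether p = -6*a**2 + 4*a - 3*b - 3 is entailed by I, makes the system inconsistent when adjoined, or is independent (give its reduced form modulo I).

First compute the reduced Gröbner basis of I by Buchberger's algorithm.
f_1 = 9*a, LT = a.
f_2 = a**2 - 5*a*b + 4*a - 8*b + 8, LT = a**2.

S(f_1,f_2): lcm = a**2. S = 5*a*b - 4*a + 8*b - 8.
  leading term a*b: subtract (5/9*b)·f_1 from 5*a*b - 4*a + 8*b - 8 → -4*a + 8*b - 8
  leading term a: subtract (-4/9)·f_1 from -4*a + 8*b - 8 → 8*b - 8
  leading term b: no divisor's leading term divides it; move 8*b to the remainder.
  leading term 1: no divisor's leading term divides it; move -8 to the remainder.
  remainder 8*b - 8 ≠ 0; add h_3 = 8*b - 8 to the basis.

S(f_1,h_3): leading monomials are coprime, so the S-polynomial reduces to 0 (Buchberger's first criterion).
S(f_2,h_3): leading monomials are coprime, so the S-polynomial reduces to 0 (Buchberger's first criterion).
Every S-polynomial of the final basis reduces to 0, so we have a Gröbner basis.
Inter-reduce: drop elements whose leading term is divisible by another's, tail-reduce, and make monic.
Reduced Gröbner basis: {a, b - 1}.
Label its elements g_1 = a, g_2 = b - 1.

Reduce p = -6*a**2 + 4*a - 3*b - 3 modulo G:
  leading term a**2: subtract (-6*a)·g_1 from -6*a**2 + 4*a - 3*b - 3 → 4*a - 3*b - 3
  leading term a: subtract (4)·g_1 from 4*a - 3*b - 3 → -3*b - 3
  leading term b: subtract (-3)·g_2 from -3*b - 3 → -6
  leading term 1: no divisor's leading term divides it; move -6 to the remainder.
  normal form = -6.
The normal form is nonzero, so p ∉ I. Since p minus its normal form lies in I, I + (p) = I + (r) where r = -6; decide whether this ideal is the whole ring.
Here r = -6 is a nonzero constant, hence a unit: 1 ∈ I + (p), the Gröbner basis of I + (p) is {1}, and the enlarged system has no common solution — adjoining p is inconsistent.

Adjoining -6*a**2 + 4*a - 3*b - 3 makes the ideal the whole ring: the system is inconsistent.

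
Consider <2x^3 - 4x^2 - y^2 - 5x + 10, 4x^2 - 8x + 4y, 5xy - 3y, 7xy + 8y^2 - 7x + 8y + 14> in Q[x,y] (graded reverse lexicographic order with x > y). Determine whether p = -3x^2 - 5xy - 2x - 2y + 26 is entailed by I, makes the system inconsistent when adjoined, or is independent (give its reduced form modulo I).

Adjoining -3x^2 - 5xy - 2x - 2y + 26 makes the ideal the whole ring: the system is inconsistent.

First compute the reduced Gröbner basis of I by Buchberger's algorithm.
f_1 = 2x^3 - 4x^2 - y^2 - 5x + 10, LT = x^3.
f_2 = 4x^2 - 8x + 4y, LT = x^2.
f_3 = 5xy - 3y, LT = xy.
f_4 = 7xy + 8y^2 - 7x + 8y + 14, LT = xy.

S(f_1,f_2): lcm = x^3. S = -xy - 1/2y^2 - 5/2x + 5.
  leading term xy: subtract (-1/5)·f_3 from -xy - 1/2y^2 - 5/2x + 5 → -1/2y^2 - 5/2x - 3/5y + 5
  leading term y^2: no divisor's leading term divides it; move -1/2y^2 to the remainder.
  leading term x: no divisor's leading term divides it; move -5/2x to the remainder.
  leading term y: no divisor's leading term divides it; move -3/5y to the remainder.
  leading term 1: no divisor's leading term divides it; move 5 to the remainder.
  remainder -1/2y^2 - 5/2x - 3/5y + 5 ≠ 0; add h_5 = -1/2y^2 - 5/2x - 3/5y + 5 to the basis.

S(f_1,f_3): lcm = x^3y. S = -7/5x^2y - 1/2y^3 - 5/2xy + 5y.
  leading term x^2y: subtract (-7/20y)·f_2 from -7/5x^2y - 1/2y^3 - 5/2xy + 5y → -1/2y^3 - 53/10xy + 7/5y^2 + 5y
  leading term y^3: subtract (y)·h_5 from -1/2y^3 - 53/10xy + 7/5y^2 + 5y → -14/5xy + 2y^2
  leading term xy: subtract (-14/25)·f_3 from -14/5xy + 2y^2 → 2y^2 - 42/25y
  leading term y^2: subtract (-4)·h_5 from 2y^2 - 42/25y → -10x - 102/25y + 20
  leading term x: no divisor's leading term divides it; move -10x to the remainder.
  leading term y: no divisor's leading term divides it; move -102/25y to the remainder.
  leading term 1: no divisor's leading term divides it; move 20 to the remainder.
  remainder -10x - 102/25y + 20 ≠ 0; add h_6 = -10x - 102/25y + 20 to the basis.

S(f_1,f_4): lcm = x^3y. S = -8/7x^2y^2 + x^3 - 22/7x^2y - 1/2y^3 - 2x^2 - 5/2xy + 5y.
  leading term x^2y^2: subtract (-2/7y^2)·f_2 from -8/7x^2y^2 + x^3 - 22/7x^2y - 1/2y^3 - 2x^2 - 5/2xy + 5y → x^3 - 22/7x^2y - 16/7xy^2 + 9/14y^3 - 2x^2 - 5/2xy + 5y
  leading term x^3: subtract (1/2)·f_1 from x^3 - 22/7x^2y - 16/7xy^2 + 9/14y^3 - 2x^2 - 5/2xy + 5y → -22/7x^2y - 16/7xy^2 + 9/14y^3 - 5/2xy + 1/2y^2 + 5/2x + 5y - 5
  leading term x^2y: subtract (-11/14y)·f_2 from -22/7x^2y - 16/7xy^2 + 9/14y^3 - 5/2xy + 1/2y^2 + 5/2x + 5y - 5 → -16/7xy^2 + 9/14y^3 - 123/14xy + 51/14y^2 + 5/2x + 5y - 5
  leading term xy^2: subtract (-16/35y)·f_3 from -16/7xy^2 + 9/14y^3 - 123/14xy + 51/14y^2 + 5/2x + 5y - 5 → 9/14y^3 - 123/14xy + 159/70y^2 + 5/2x + 5y - 5
  leading term y^3: subtract (-9/7y)·h_5 from 9/14y^3 - 123/14xy + 159/70y^2 + 5/2x + 5y - 5 → -12xy + 3/2y^2 + 5/2x + 80/7y - 5
  leading term xy: subtract (-12/5)·f_3 from -12xy + 3/2y^2 + 5/2x + 80/7y - 5 → 3/2y^2 + 5/2x + 148/35y - 5
  leading term y^2: subtract (-3)·h_5 from 3/2y^2 + 5/2x + 148/35y - 5 → -5x + 17/7y + 10
  leading term x: subtract (1/2)·h_6 from -5x + 17/7y + 10 → 782/175y
  leading term y: no divisor's leading term divides it; move 782/175y to the remainder.
  remainder 782/175y ≠ 0; add h_7 = 782/175y to the basis.

The other S-polynomials (S(f_2,f_3), S(f_2,f_4), S(f_3,f_4), S(f_1,h_5), S(f_2,h_5), S(f_3,h_5), S(f_4,h_5), S(f_1,h_6), S(f_2,h_6), S(f_3,h_6), S(f_4,h_6), S(h_5,h_6), S(f_1,h_7), S(f_2,h_7), S(f_3,h_7), S(f_4,h_7), S(h_5,h_7), S(h_6,h_7)) all reduce to 0 modulo the current basis, so we have a Gröbner basis.
Inter-reduce: drop elements whose leading term is divisible by another's, tail-reduce, and make monic.
Reduced Gröbner basis: {x - 2, y}.
Label its elements g_1 = x - 2, g_2 = y.

Reduce p = -3x^2 - 5xy - 2x - 2y + 26 modulo G:
  leading term x^2: subtract (-3x)·g_1 from -3x^2 - 5xy - 2x - 2y + 26 → -5xy - 8x - 2y + 26
  leading term xy: subtract (-5y)·g_1 from -5xy - 8x - 2y + 26 → -8x - 12y + 26
  leading term x: subtract (-8)·g_1 from -8x - 12y + 26 → -12y + 10
  leading term y: subtract (-12)·g_2 from -12y + 10 → 10
  leading term 1: no divisor's leading term divides it; move 10 to the remainder.
  normal form = 10.
The normal form is nonzero, so p ∉ I. Since p minus its normal form lies in I, I + (p) = I + (r) where r = 10; decide whether this ideal is the whole ring.
Here r = 10 is a nonzero constant, hence a unit: 1 ∈ I + (p), the Gröbner basis of I + (p) is {1}, and the enlarged system has no common solution — adjoining p is inconsistent.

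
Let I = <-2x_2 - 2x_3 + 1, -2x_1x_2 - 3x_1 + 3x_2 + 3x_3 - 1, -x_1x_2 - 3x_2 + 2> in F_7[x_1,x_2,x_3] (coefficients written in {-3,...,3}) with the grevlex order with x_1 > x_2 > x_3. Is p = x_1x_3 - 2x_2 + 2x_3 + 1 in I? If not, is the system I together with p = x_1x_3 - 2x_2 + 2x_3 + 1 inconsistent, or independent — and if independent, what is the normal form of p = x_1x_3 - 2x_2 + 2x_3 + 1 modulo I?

First compute the reduced Gröbner basis of I by Buchberger's algorithm.
f_1 = -2x_2 - 2x_3 + 1, LT = x_2.
f_2 = -2x_1x_2 - 3x_1 + 3x_2 + 3x_3 - 1, LT = x_1x_2.
f_3 = -x_1x_2 - 3x_2 + 2, LT = x_1x_2.

S(f_1,f_2): lcm = x_1x_2. S = x_1x_3 - 2x_1 - 2x_2 - 2x_3 + 3.
  leading term x_1x_3: no divisor's leading term divides it; move x_1x_3 to the remainder.
  leading term x_1: no divisor's leading term divides it; move -2x_1 to the remainder.
  leading term x_2: subtract (1)·f_1 from -2x_2 - 2x_3 + 3 → 2
  leading term 1: no divisor's leading term divides it; move 2 to the remainder.
  remainder x_1x_3 - 2x_1 + 2 ≠ 0; add h_4 = x_1x_3 - 2x_1 + 2 to the basis.

S(f_1,f_3): lcm = x_1x_2. S = x_1x_3 + 3x_1 - 3x_2 + 2.
  leading term x_1x_3: subtract (1)·h_4 from x_1x_3 + 3x_1 - 3x_2 + 2 → -2x_1 - 3x_2
  leading term x_1: no divisor's leading term divides it; move -2x_1 to the remainder.
  leading term x_2: subtract (-2)·f_1 from -3x_2 → 3x_3 + 2
  leading term x_3: no divisor's leading term divides it; move 3x_3 to the remainder.
  leading term 1: no divisor's leading term divides it; move 2 to the remainder.
  remainder -2x_1 + 3x_3 + 2 ≠ 0; add h_5 = -2x_1 + 3x_3 + 2 to the basis.

S(f_3,h_4): lcm = x_1x_2x_3. S = 2x_1x_2 + 3x_2x_3 - 2x_2 - 2x_3.
  leading term x_1x_2: subtract (-x_1)·f_1 from 2x_1x_2 + 3x_2x_3 - 2x_2 - 2x_3 → -2x_1x_3 + 3x_2x_3 + x_1 - 2x_2 - 2x_3
  leading term x_1x_3: subtract (-2)·h_4 from -2x_1x_3 + 3x_2x_3 + x_1 - 2x_2 - 2x_3 → 3x_2x_3 - 3x_1 - 2x_2 - 2x_3 - 3
  leading term x_2x_3: subtract (2x_3)·f_1 from 3x_2x_3 - 3x_1 - 2x_2 - 2x_3 - 3 → -3x_3^{2} - 3x_1 - 2x_2 + 3x_3 - 3
  leading term x_3^{2}: no divisor's leading term divides it; move -3x_3^{2} to the remainder.
  leading term x_1: subtract (-2)·h_5 from -3x_1 - 2x_2 + 3x_3 - 3 → -2x_2 + 2x_3 + 1
  leading term x_2: subtract (1)·f_1 from -2x_2 + 2x_3 + 1 → -3x_3
  leading term x_3: no divisor's leading term divides it; move -3x_3 to the remainder.
  remainder -3x_3^{2} - 3x_3 ≠ 0; add h_6 = -3x_3^{2} - 3x_3 to the basis.

The other S-polynomials (S(f_2,f_3), S(f_1,h_4), S(f_2,h_4), S(f_1,h_5), S(f_2,h_5), S(f_3,h_5), S(h_4,h_5), S(f_1,h_6), S(f_2,h_6), S(f_3,h_6), S(h_4,h_6), S(h_5,h_6)) all reduce to 0 modulo the current basis, so we have a Gröbner basis.
Inter-reduce: drop elements whose leading term is divisible by another's, tail-reduce, and make monic.
Reduced Gröbner basis: {x_3^{2} + x_3, x_1 + 2x_3 - 1, x_2 + x_3 + 3}.
Label its elements g_1 = x_3^{2} + x_3, g_2 = x_1 + 2x_3 - 1, g_3 = x_2 + x_3 + 3.

Reduce p = x_1x_3 - 2x_2 + 2x_3 + 1 modulo G:
  leading term x_1x_3: subtract (x_3)·g_2 from x_1x_3 - 2x_2 + 2x_3 + 1 → -2x_3^{2} - 2x_2 + 3x_3 + 1
  leading term x_3^{2}: subtract (-2)·g_1 from -2x_3^{2} - 2x_2 + 3x_3 + 1 → -2x_2 - 2x_3 + 1
  leading term x_2: subtract (-2)·g_3 from -2x_2 - 2x_3 + 1 → 0
  normal form = 0.
Since the normal form is 0, p ∈ I.

x_1x_3 - 2x_2 + 2x_3 + 1 lies in I (it reduces to 0).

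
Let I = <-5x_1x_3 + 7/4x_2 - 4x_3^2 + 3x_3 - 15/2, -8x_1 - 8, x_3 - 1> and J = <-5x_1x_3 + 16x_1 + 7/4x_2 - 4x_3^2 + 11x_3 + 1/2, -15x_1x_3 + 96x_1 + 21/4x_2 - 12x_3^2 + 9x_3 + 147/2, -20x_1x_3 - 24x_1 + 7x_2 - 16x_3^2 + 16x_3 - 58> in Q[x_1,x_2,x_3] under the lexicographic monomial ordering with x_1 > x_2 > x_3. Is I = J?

Since reduced Gröbner bases are canonical representatives of ideals under a given ordering, it suffices to compute and compare them.
Buchberger on the first generating set:
f_1 = -5x_1x_3 + 7/4x_2 - 4x_3^2 + 3x_3 - 15/2, LT = x_1x_3.
f_2 = -8x_1 - 8, LT = x_1.
f_3 = x_3 - 1, LT = x_3.

S(f_1,f_2): lcm = x_1x_3. S = -7/20x_2 + 4/5x_3^2 - 8/5x_3 + 3/2.
  leading term x_2: no divisor's leading term divides it; move -7/20x_2 to the remainder.
  leading term x_3^2: subtract (4/5x_3)·f_3 from 4/5x_3^2 - 8/5x_3 + 3/2 → -4/5x_3 + 3/2
  leading term x_3: subtract (-4/5)·f_3 from -4/5x_3 + 3/2 → 7/10
  leading term 1: no divisor's leading term divides it; move 7/10 to the remainder.
  remainder -7/20x_2 + 7/10 ≠ 0; add g_4 = -7/20x_2 + 7/10 to the basis.

The other S-polynomials (S(f_1,f_3), S(f_2,f_3), S(f_1,g_4), S(f_2,g_4), S(f_3,g_4)) all reduce to 0 modulo the current basis, so we have a Gröbner basis.
Inter-reduce: drop elements whose leading term is divisible by another's, tail-reduce, and make monic.
Reduced Gröbner basis: {x_1 + 1, x_2 - 2, x_3 - 1}.

Buchberger on the second generating set:
h_1 = -5x_1x_3 + 16x_1 + 7/4x_2 - 4x_3^2 + 11x_3 + 1/2, LT = x_1x_3.
h_2 = -15x_1x_3 + 96x_1 + 21/4x_2 - 12x_3^2 + 9x_3 + 147/2, LT = x_1x_3.
h_3 = -20x_1x_3 - 24x_1 + 7x_2 - 16x_3^2 + 16x_3 - 58, LT = x_1x_3.

S(h_1,h_2): lcm = x_1x_3. S = 16/5x_1 - 8/5x_3 + 24/5.
  leading term x_1: no divisor's leading term divides it; move 16/5x_1 to the remainder.
  leading term x_3: no divisor's leading term divides it; move -8/5x_3 to the remainder.
  leading term 1: no divisor's leading term divides it; move 24/5 to the remainder.
  remainder 16/5x_1 - 8/5x_3 + 24/5 ≠ 0; add k_4 = 16/5x_1 - 8/5x_3 + 24/5 to the basis.

S(h_1,h_3): lcm = x_1x_3. S = -22/5x_1 - 7/5x_3 - 3.
  leading term x_1: subtract (-11/8)·k_4 from -22/5x_1 - 7/5x_3 - 3 → -18/5x_3 + 18/5
  leading term x_3: no divisor's leading term divides it; move -18/5x_3 to the remainder.
  leading term 1: no divisor's leading term divides it; move 18/5 to the remainder.
  remainder -18/5x_3 + 18/5 ≠ 0; add k_5 = -18/5x_3 + 18/5 to the basis.

S(h_1,k_4): lcm = x_1x_3. S = -16/5x_1 - 7/20x_2 + 13/10x_3^2 - 37/10x_3 - 1/10.
  leading term x_1: subtract (-1)·k_4 from -16/5x_1 - 7/20x_2 + 13/10x_3^2 - 37/10x_3 - 1/10 → -7/20x_2 + 13/10x_3^2 - 53/10x_3 + 47/10
  leading term x_2: no divisor's leading term divides it; move -7/20x_2 to the remainder.
  leading term x_3^2: subtract (-13/36x_3)·k_5 from 13/10x_3^2 - 53/10x_3 + 47/10 → -4x_3 + 47/10
  leading term x_3: subtract (10/9)·k_5 from -4x_3 + 47/10 → 7/10
  leading term 1: no divisor's leading term divides it; move 7/10 to the remainder.
  remainder -7/20x_2 + 7/10 ≠ 0; add k_6 = -7/20x_2 + 7/10 to the basis.

The other S-polynomials (S(h_2,h_3), S(h_2,k_4), S(h_3,k_4), S(h_1,k_5), S(h_2,k_5), S(h_3,k_5), S(k_4,k_5), S(h_1,k_6), S(h_2,k_6), S(h_3,k_6), S(k_4,k_6), S(k_5,k_6)) all reduce to 0 modulo the current basis, so we have a Gröbner basis.
Inter-reduce: drop elements whose leading term is divisible by another's, tail-reduce, and make monic.
Reduced Gröbner basis: {x_1 + 1, x_2 - 2, x_3 - 1}.

The two bases agree; hence the ideals are identical.
The choice of monomial ordering does not affect the verdict — as long as both bases are computed under the same ordering, their equality decides ideal equality.

Yes, the ideals are equal.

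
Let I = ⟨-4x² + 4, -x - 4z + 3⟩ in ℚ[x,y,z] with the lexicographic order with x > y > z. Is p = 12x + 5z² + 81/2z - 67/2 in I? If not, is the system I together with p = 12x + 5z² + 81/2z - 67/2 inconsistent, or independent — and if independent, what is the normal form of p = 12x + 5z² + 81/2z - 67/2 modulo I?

12x + 5z² + 81/2z - 67/2 lies in I (it reduces to 0).

First compute the reduced Gröbner basis of I by Buchberger's algorithm.
f_1 = -4x² + 4, LT = x².
f_2 = -x - 4z + 3, LT = x.

S(f_1,f_2): lcm = x². S = -4xz + 3x - 1.
  reduce S modulo (f_1, f_2):
  remainder 16z² - 24z + 8 ≠ 0; add h_3 = 16z² - 24z + 8 to the basis.

The other S-polynomials (S(f_1,h_3), S(f_2,h_3)) all reduce to 0 modulo the current basis, so we have a Gröbner basis.
Inter-reduce: drop elements whose leading term is divisible by another's, tail-reduce, and make monic.
Reduced Gröbner basis: {x + 4z - 3, z² - 3/2z + ½}.
Label its elements g_1 = x + 4z - 3, g_2 = z² - 3/2z + ½.

Reduce p = 12x + 5z² + 81/2z - 67/2 modulo G:
  leading term x: subtract (12)·g_1 from 12x + 5z² + 81/2z - 67/2 → 5z² - 15/2z + 5/2
  leading term z²: subtract (5)·g_2 from 5z² - 15/2z + 5/2 → 0
  normal form = 0.
Since the normal form is 0, p ∈ I.

Ideal membership is decidable via reduction modulo a Gröbner basis.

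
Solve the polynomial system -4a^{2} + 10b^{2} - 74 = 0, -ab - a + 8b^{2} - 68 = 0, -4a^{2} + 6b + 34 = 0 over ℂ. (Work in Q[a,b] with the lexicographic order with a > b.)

{(-2, -3)}

Compute a lex Gröbner basis by Buchberger's algorithm.
f_1 = -4a^{2} + 10b^{2} - 74, LT = a^{2}.
f_2 = -ab - a + 8b^{2} - 68, LT = ab.
f_3 = -4a^{2} + 6b + 34, LT = a^{2}.

S(f_1,f_2): lcm = a^{2}b. S = -a^{2} + 8ab^{2} - 68a - \tfrac{5}{2}b^{3} + \tfrac{37}{2}b.
  leading term a^{2}: subtract (\tfrac{1}{4})·f_1 from -a^{2} + 8ab^{2} - 68a - \tfrac{5}{2}b^{3} + \tfrac{37}{2}b → 8ab^{2} - 68a - \tfrac{5}{2}b^{3} - \tfrac{5}{2}b^{2} + \tfrac{37}{2}b + \tfrac{37}{2}
  leading term ab^{2}: subtract (-8b)·f_2 from 8ab^{2} - 68a - \tfrac{5}{2}b^{3} - \tfrac{5}{2}b^{2} + \tfrac{37}{2}b + \tfrac{37}{2} → -8ab - 68a + \tfrac{123}{2}b^{3} - \tfrac{5}{2}b^{2} - \tfrac{1051}{2}b + \tfrac{37}{2}
  leading term ab: subtract (8)·f_2 from -8ab - 68a + \tfrac{123}{2}b^{3} - \tfrac{5}{2}b^{2} - \tfrac{1051}{2}b + \tfrac{37}{2} → -60a + \tfrac{123}{2}b^{3} - \tfrac{133}{2}b^{2} - \tfrac{1051}{2}b + \tfrac{1125}{2}
  leading term a: no divisor's leading term divides it; move -60a to the remainder.
  leading term b^{3}: no divisor's leading term divides it; move \tfrac{123}{2}b^{3} to the remainder.
  leading term b^{2}: no divisor's leading term divides it; move -\tfrac{133}{2}b^{2} to the remainder.
  leading term b: no divisor's leading term divides it; move -\tfrac{1051}{2}b to the remainder.
  leading term 1: no divisor's leading term divides it; move \tfrac{1125}{2} to the remainder.
  remainder -60a + \tfrac{123}{2}b^{3} - \tfrac{133}{2}b^{2} - \tfrac{1051}{2}b + \tfrac{1125}{2} ≠ 0; add h_4 = -60a + \tfrac{123}{2}b^{3} - \tfrac{133}{2}b^{2} - \tfrac{1051}{2}b + \tfrac{1125}{2} to the basis.

S(f_1,f_3): lcm = a^{2}. S = -\tfrac{5}{2}b^{2} + \tfrac{3}{2}b + 27.
  leading term b^{2}: no divisor's leading term divides it; move -\tfrac{5}{2}b^{2} to the remainder.
  leading term b: no divisor's leading term divides it; move \tfrac{3}{2}b to the remainder.
  leading term 1: no divisor's leading term divides it; move 27 to the remainder.
  remainder -\tfrac{5}{2}b^{2} + \tfrac{3}{2}b + 27 ≠ 0; add h_5 = -\tfrac{5}{2}b^{2} + \tfrac{3}{2}b + 27 to the basis.

S(f_1,h_4): lcm = a^{2}. S = \tfrac{41}{40}ab^{3} - \tfrac{133}{120}ab^{2} - \tfrac{1051}{120}ab + \tfrac{75}{8}a - \tfrac{5}{2}b^{2} + \tfrac{37}{2}.
  leading term ab^{3}: subtract (-\tfrac{41}{40}b^{2})·f_2 from \tfrac{41}{40}ab^{3} - \tfrac{133}{120}ab^{2} - \tfrac{1051}{120}ab + \tfrac{75}{8}a - \tfrac{5}{2}b^{2} + \tfrac{37}{2} → -\tfrac{32}{15}ab^{2} - \tfrac{1051}{120}ab + \tfrac{75}{8}a + \tfrac{41}{5}b^{4} - \tfrac{361}{5}b^{2} + \tfrac{37}{2}
  leading term ab^{2}: subtract (\tfrac{32}{15}b)·f_2 from -\tfrac{32}{15}ab^{2} - \tfrac{1051}{120}ab + \tfrac{75}{8}a + \tfrac{41}{5}b^{4} - \tfrac{361}{5}b^{2} + \tfrac{37}{2} → -\tfrac{53}{8}ab + \tfrac{75}{8}a + \tfrac{41}{5}b^{4} - \tfrac{256}{15}b^{3} - \tfrac{361}{5}b^{2} + \tfrac{2176}{15}b + \tfrac{37}{2}
  leading term ab: subtract (\tfrac{53}{8})·f_2 from -\tfrac{53}{8}ab + \tfrac{75}{8}a + \tfrac{41}{5}b^{4} - \tfrac{256}{15}b^{3} - \tfrac{361}{5}b^{2} + \tfrac{2176}{15}b + \tfrac{37}{2} → 16a + \tfrac{41}{5}b^{4} - \tfrac{256}{15}b^{3} - \tfrac{626}{5}b^{2} + \tfrac{2176}{15}b + 469
  leading term a: subtract (-\tfrac{4}{15})·h_4 from 16a + \tfrac{41}{5}b^{4} - \tfrac{256}{15}b^{3} - \tfrac{626}{5}b^{2} + \tfrac{2176}{15}b + 469 → \tfrac{41}{5}b^{4} - \tfrac{2}{3}b^{3} - \tfrac{2144}{15}b^{2} + \tfrac{74}{15}b + 619
  leading term b^{4}: subtract (-\tfrac{82}{25}b^{2})·h_5 from \tfrac{41}{5}b^{4} - \tfrac{2}{3}b^{3} - \tfrac{2144}{15}b^{2} + \tfrac{74}{15}b + 619 → \tfrac{319}{75}b^{3} - \tfrac{4078}{75}b^{2} + \tfrac{74}{15}b + 619
  leading term b^{3}: subtract (-\tfrac{638}{375}b)·h_5 from \tfrac{319}{75}b^{3} - \tfrac{4078}{75}b^{2} + \tfrac{74}{15}b + 619 → -\tfrac{19433}{375}b^{2} + \tfrac{19076}{375}b + 619
  leading term b^{2}: subtract (\tfrac{38866}{1875})·h_5 from -\tfrac{19433}{375}b^{2} + \tfrac{19076}{375}b + 619 → \tfrac{37081}{1875}b + \tfrac{37081}{625}
  leading term b: no divisor's leading term divides it; move \tfrac{37081}{1875}b to the remainder.
  leading term 1: no divisor's leading term divides it; move \tfrac{37081}{625} to the remainder.
  remainder \tfrac{37081}{1875}b + \tfrac{37081}{625} ≠ 0; add h_6 = \tfrac{37081}{1875}b + \tfrac{37081}{625} to the basis.

The other S-polynomials (S(f_2,f_3), S(f_2,h_4), S(f_3,h_4), S(f_1,h_5), S(f_2,h_5), S(f_3,h_5), S(h_4,h_5), S(f_1,h_6), S(f_2,h_6), S(f_3,h_6), S(h_4,h_6), S(h_5,h_6)) all reduce to 0 modulo the current basis, so we have a Gröbner basis.
Inter-reduce: drop elements whose leading term is divisible by another's, tail-reduce, and make monic.
Reduced Gröbner basis: {a + 2, b + 3}.

A lex Gröbner basis eliminates variables successively. Here b + 3 depends only on b, with roots {-3}; lifting each root through the earlier basis elements recovers the full solutions.
  b = -3: the earlier basis element becomes a + 2 = 0, giving a = -2 — point (-2, -3).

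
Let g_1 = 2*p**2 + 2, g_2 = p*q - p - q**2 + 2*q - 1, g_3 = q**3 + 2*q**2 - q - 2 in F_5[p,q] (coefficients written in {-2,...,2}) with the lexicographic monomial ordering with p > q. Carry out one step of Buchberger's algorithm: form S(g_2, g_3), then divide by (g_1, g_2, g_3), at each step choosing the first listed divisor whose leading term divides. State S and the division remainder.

S(g_2, g_3) = 2*p*q**2 + p*q + 2*p - q**4 + 2*q**3 - q**2; remainder on division = 0.

lcm(LM(g_2), LM(g_3)) = p*q**3.
S = (lcm/LT(g_2))·g_2 − (lcm/LT(g_3))·g_3 = 2*p*q**2 + p*q + 2*p - q**4 + 2*q**3 - q**2.
Reduce S modulo (g_1, g_2, g_3) in that order:
  leading term p*q**2: subtract (2*q)·g_2 from 2*p*q**2 + p*q + 2*p - q**4 + 2*q**3 - q**2 → -2*p*q + 2*p - q**4 - q**3 + 2*q
  leading term p*q: subtract (-2)·g_2 from -2*p*q + 2*p - q**4 - q**3 + 2*q → -q**4 - q**3 - 2*q**2 + q - 2
  leading term q**4: subtract (-q)·g_3 from -q**4 - q**3 - 2*q**2 + q - 2 → q**3 + 2*q**2 - q - 2
  leading term q**3: subtract (1)·g_3 from q**3 + 2*q**2 - q - 2 → 0
The remainder is 0, so this S-polynomial contributes no new basis element.
An S-polynomial is built so that the two leading terms cancel; whether anything survives reduction is exactly the Gröbner-basis criterion.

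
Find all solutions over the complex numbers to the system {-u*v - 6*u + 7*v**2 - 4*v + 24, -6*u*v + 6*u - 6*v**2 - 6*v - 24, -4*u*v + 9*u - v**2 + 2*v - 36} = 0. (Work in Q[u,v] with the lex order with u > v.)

Compute a lex Gröbner basis by Buchberger's algorithm.
f_1 = -u*v - 6*u + 7*v**2 - 4*v + 24, LT = u*v.
f_2 = -6*u*v + 6*u - 6*v**2 - 6*v - 24, LT = u*v.
f_3 = -4*u*v + 9*u - v**2 + 2*v - 36, LT = u*v.

S(f_1,f_2): lcm = u*v. S = 7*u - 8*v**2 + 3*v - 28.
  leading term u: no divisor's leading term divides it; move 7*u to the remainder.
  leading term v**2: no divisor's leading term divides it; move -8*v**2 to the remainder.
  leading term v: no divisor's leading term divides it; move 3*v to the remainder.
  leading term 1: no divisor's leading term divides it; move -28 to the remainder.
  remainder 7*u - 8*v**2 + 3*v - 28 ≠ 0; add h_4 = 7*u - 8*v**2 + 3*v - 28 to the basis.

S(f_1,f_3): lcm = u*v. S = 33/4*u - 29/4*v**2 + 9/2*v - 33.
  leading term u: subtract (33/28)·h_4 from 33/4*u - 29/4*v**2 + 9/2*v - 33 → 61/28*v**2 + 27/28*v
  leading term v**2: no divisor's leading term divides it; move 61/28*v**2 to the remainder.
  leading term v: no divisor's leading term divides it; move 27/28*v to the remainder.
  remainder 61/28*v**2 + 27/28*v ≠ 0; add h_5 = 61/28*v**2 + 27/28*v to the basis.

S(f_1,h_4): lcm = u*v. S = 6*u + 8/7*v**3 - 52/7*v**2 + 8*v - 24.
  leading term u: subtract (6/7)·h_4 from 6*u + 8/7*v**3 - 52/7*v**2 + 8*v - 24 → 8/7*v**3 - 4/7*v**2 + 38/7*v
  leading term v**3: subtract (32/61*v)·h_5 from 8/7*v**3 - 4/7*v**2 + 38/7*v → -460/427*v**2 + 38/7*v
  leading term v**2: subtract (-1840/3721)·h_5 from -460/427*v**2 + 38/7*v → 21974/3721*v
  leading term v: no divisor's leading term divides it; move 21974/3721*v to the remainder.
  remainder 21974/3721*v ≠ 0; add h_6 = 21974/3721*v to the basis.

The other S-polynomials (S(f_2,f_3), S(f_2,h_4), S(f_3,h_4), S(f_1,h_5), S(f_2,h_5), S(f_3,h_5), S(h_4,h_5), S(f_1,h_6), S(f_2,h_6), S(f_3,h_6), S(h_4,h_6), S(h_5,h_6)) all reduce to 0 modulo the current basis, so we have a Gröbner basis.
Inter-reduce: drop elements whose leading term is divisible by another's, tail-reduce, and make monic.
Reduced Gröbner basis: {u - 4, v}.

The lex basis is triangular: the last element involves only v. Solving v = 0 gives v ∈ {0}; substituting each value into the earlier elements determines the remaining variables.
  v = 0: the earlier basis element becomes u - 4 = 0, giving u = 4 — point (4, 0).
Substituting each solution back into the original system confirms all equations vanish.

{(4, 0)}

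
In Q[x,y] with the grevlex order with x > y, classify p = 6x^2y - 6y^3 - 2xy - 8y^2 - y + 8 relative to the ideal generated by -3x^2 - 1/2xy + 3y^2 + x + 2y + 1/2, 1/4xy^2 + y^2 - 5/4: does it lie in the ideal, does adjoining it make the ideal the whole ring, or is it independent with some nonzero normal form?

Adjoining 6x^2y - 6y^3 - 2xy - 8y^2 - y + 8 makes the ideal the whole ring: the system is inconsistent.

First compute the reduced Gröbner basis of I by Buchberger's algorithm.
f_1 = -3x^2 - 1/2xy + 3y^2 + x + 2y + 1/2, LT = x^2.
f_2 = 1/4xy^2 + y^2 - 5/4, LT = xy^2.

S(f_1,f_2): lcm = x^2y^2. S = 1/6xy^3 - y^4 - 13/3xy^2 - 2/3y^3 - 1/6y^2 + 5x.
  reduce S modulo (f_1, f_2):
  remainder -y^4 - 4/3y^3 + 103/6y^2 + 5x + 5/6y - 65/3 ≠ 0; add h_3 = -y^4 - 4/3y^3 + 103/6y^2 + 5x + 5/6y - 65/3 to the basis.

The other S-polynomials (S(f_1,h_3), S(f_2,h_3)) all reduce to 0 modulo the current basis, so we have a Gröbner basis.
Inter-reduce: drop elements whose leading term is divisible by another's, tail-reduce, and make monic.
Reduced Gröbner basis: {y^4 + 4/3y^3 - 103/6y^2 - 5x - 5/6y + 65/3, xy^2 + 4y^2 - 5, x^2 + 1/6xy - y^2 - 1/3x - 2/3y - 1/6}.
Label its elements g_1 = y^4 + 4/3y^3 - 103/6y^2 - 5x - 5/6y + 65/3, g_2 = xy^2 + 4y^2 - 5, g_3 = x^2 + 1/6xy - y^2 - 1/3x - 2/3y - 1/6.

Reduce p = 6x^2y - 6y^3 - 2xy - 8y^2 - y + 8 modulo G:
  leading term x^2y: subtract (6y)·g_3 from 6x^2y - 6y^3 - 2xy - 8y^2 - y + 8 → -xy^2 - 4y^2 + 8
  leading term xy^2: subtract (-1)·g_2 from -xy^2 - 4y^2 + 8 → 3
  leading term 1: no divisor's leading term divides it; move 3 to the remainder.
  normal form = 3.
The normal form is nonzero, so p ∉ I. Since p minus its normal form lies in I, I + (p) = I + (r) where r = 3; decide whether this ideal is the whole ring.
Here r = 3 is a nonzero constant, hence a unit: 1 ∈ I + (p), the Gröbner basis of I + (p) is {1}, and the enlarged system has no common solution — adjoining p is inconsistent.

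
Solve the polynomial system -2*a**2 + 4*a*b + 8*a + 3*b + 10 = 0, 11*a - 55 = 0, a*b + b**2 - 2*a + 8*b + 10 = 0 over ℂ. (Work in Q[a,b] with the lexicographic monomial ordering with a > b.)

{(5, 0)}

Compute a lex Gröbner basis by Buchberger's algorithm.
f_1 = -2*a**2 + 4*a*b + 8*a + 3*b + 10, LT = a**2.
f_2 = 11*a - 55, LT = a.
f_3 = a*b - 2*a + b**2 + 8*b + 10, LT = a*b.

S(f_1,f_2): lcm = a**2. S = -2*a*b + a - 3/2*b - 5.
  leading term a*b: subtract (-2/11*b)·f_2 from -2*a*b + a - 3/2*b - 5 → a - 23/2*b - 5
  leading term a: subtract (1/11)·f_2 from a - 23/2*b - 5 → -23/2*b
  leading term b: no divisor's leading term divides it; move -23/2*b to the remainder.
  remainder -23/2*b ≠ 0; add h_4 = -23/2*b to the basis.

The other S-polynomials (S(f_1,f_3), S(f_2,f_3), S(f_1,h_4), S(f_2,h_4), S(f_3,h_4)) all reduce to 0 modulo the current basis, so we have a Gröbner basis.
Inter-reduce: drop elements whose leading term is divisible by another's, tail-reduce, and make monic.
Reduced Gröbner basis: {a - 5, b}.

Since the basis is lex-ordered, b is univariate in b. Its roots are {0}. Back-substituting each root into the other basis elements fixes the other coordinates.
  b = 0: the earlier basis element becomes a - 5 = 0, giving a = 5 — point (5, 0).
Check: every point annihilates each of the original generators.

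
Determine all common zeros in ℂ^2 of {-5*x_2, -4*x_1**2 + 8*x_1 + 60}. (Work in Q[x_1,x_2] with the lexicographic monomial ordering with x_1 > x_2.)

Compute a lex Gröbner basis by Buchberger's algorithm.
f_1 = -5*x_2, LT = x_2.
f_2 = -4*x_1**2 + 8*x_1 + 60, LT = x_1**2.

S(f_1,f_2): leading monomials are coprime, so the S-polynomial reduces to 0 (Buchberger's first criterion).
Every S-polynomial of the final basis reduces to 0, so we have a Gröbner basis.
Inter-reduce: drop elements whose leading term is divisible by another's, tail-reduce, and make monic.
Reduced Gröbner basis: {x_1**2 - 2*x_1 - 15, x_2}.

Since the basis is lex-ordered, x_2 is univariate in x_2. Its roots are {0}. Back-substituting each root into the other basis elements fixes the other coordinates.
  x_2 = 0: the earlier basis element becomes x_1**2 - 2*x_1 - 15 = 0, giving x_1 = -3, 5 — points (-3, 0), (5, 0).
Check: every point annihilates each of the original generators.

{(-3, 0), (5, 0)}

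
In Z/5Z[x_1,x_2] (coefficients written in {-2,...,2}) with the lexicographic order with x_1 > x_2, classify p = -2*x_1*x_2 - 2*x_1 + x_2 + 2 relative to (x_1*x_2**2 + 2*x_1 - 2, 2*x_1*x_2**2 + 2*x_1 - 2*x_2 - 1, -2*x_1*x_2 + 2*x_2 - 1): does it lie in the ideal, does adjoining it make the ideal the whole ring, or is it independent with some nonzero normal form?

First compute the reduced Gröbner basis of I by Buchberger's algorithm.
f_1 = x_1*x_2**2 + 2*x_1 - 2, LT = x_1*x_2**2.
f_2 = 2*x_1*x_2**2 + 2*x_1 - 2*x_2 - 1, LT = x_1*x_2**2.
f_3 = -2*x_1*x_2 + 2*x_2 - 1, LT = x_1*x_2.

S(f_1,f_2): lcm = x_1*x_2**2. S = x_1 + x_2 + 1.
  reduce S modulo (f_1, f_2, f_3):
  remainder x_1 + x_2 + 1 ≠ 0; add h_4 = x_1 + x_2 + 1 to the basis.

S(f_1,f_3): lcm = x_1*x_2**2. S = 2*x_1 + x_2**2 + 2*x_2 - 2.
  reduce S modulo (f_1, f_2, f_3, h_4):
  remainder x_2**2 + 1 ≠ 0; add h_5 = x_2**2 + 1 to the basis.

S(f_1,h_4): lcm = x_1*x_2**2. S = 2*x_1 - x_2**3 - x_2**2 - 2.
  reduce S modulo (f_1, f_2, f_3, h_4, h_5):
  remainder -x_2 + 2 ≠ 0; add h_6 = -x_2 + 2 to the basis.

The other S-polynomials (S(f_2,f_3), S(f_2,h_4), S(f_3,h_4), S(f_1,h_5), S(f_2,h_5), S(f_3,h_5), S(h_4,h_5), S(f_1,h_6), S(f_2,h_6), S(f_3,h_6), S(h_4,h_6), S(h_5,h_6)) all reduce to 0 modulo the current basis, so we have a Gröbner basis.
Inter-reduce: drop elements whose leading term is divisible by another's, tail-reduce, and make monic.
Reduced Gröbner basis: {x_1 - 2, x_2 - 2}.
Label its elements g_1 = x_1 - 2, g_2 = x_2 - 2.

Reduce p = -2*x_1*x_2 - 2*x_1 + x_2 + 2 modulo G:
  leading term x_1*x_2: subtract (-2*x_2)·g_1 from -2*x_1*x_2 - 2*x_1 + x_2 + 2 → -2*x_1 + 2*x_2 + 2
  leading term x_1: subtract (-2)·g_1 from -2*x_1 + 2*x_2 + 2 → 2*x_2 - 2
  leading term x_2: subtract (2)·g_2 from 2*x_2 - 2 → 2
  leading term 1: no divisor's leading term divides it; move 2 to the remainder.
  normal form = 2.
The normal form is nonzero, so p ∉ I. Since p minus its normal form lies in I, I + (p) = I + (r) where r = 2; decide whether this ideal is the whole ring.
Here r = 2 is a nonzero constant, hence a unit: 1 ∈ I + (p), the Gröbner basis of I + (p) is {1}, and the enlarged system has no common solution — adjoining p is inconsistent.

Adjoining -2*x_1*x_2 - 2*x_1 + x_2 + 2 makes the ideal the whole ring: the system is inconsistent.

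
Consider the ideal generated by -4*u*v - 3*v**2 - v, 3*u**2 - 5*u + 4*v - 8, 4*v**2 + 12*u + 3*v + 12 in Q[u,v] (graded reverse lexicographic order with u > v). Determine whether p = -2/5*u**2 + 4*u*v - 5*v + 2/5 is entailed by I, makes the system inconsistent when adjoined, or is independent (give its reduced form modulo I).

-2/5*u**2 + 4*u*v - 5*v + 2/5 lies in I (it reduces to 0).

First compute the reduced Gröbner basis of I by Buchberger's algorithm.
f_1 = -4*u*v - 3*v**2 - v, LT = u*v.
f_2 = 3*u**2 - 5*u + 4*v - 8, LT = u**2.
f_3 = 4*v**2 + 12*u + 3*v + 12, LT = v**2.

S(f_1,f_2): lcm = u**2*v. S = 3/4*u*v**2 + 23/12*u*v - 4/3*v**2 + 8/3*v.
  reduce S modulo (f_1, f_2, f_3):
  remainder 365/32*u + 807/128*v + 365/32 ≠ 0; add h_4 = 365/32*u + 807/128*v + 365/32 to the basis.

S(f_1,f_3): lcm = u*v**2. S = 3/4*v**3 - 3*u**2 - 3/4*u*v + 1/4*v**2 - 3*u.
  reduce S modulo (f_1, f_2, f_3, h_4):
  remainder 101401/11680*v ≠ 0; add h_5 = 101401/11680*v to the basis.

The other S-polynomials (S(f_2,f_3), S(f_1,h_4), S(f_2,h_4), S(f_3,h_4), S(f_1,h_5), S(f_2,h_5), S(f_3,h_5), S(h_4,h_5)) all reduce to 0 modulo the current basis, so we have a Gröbner basis.
Inter-reduce: drop elements whose leading term is divisible by another's, tail-reduce, and make monic.
Reduced Gröbner basis: {u + 1, v}.
Label its elements g_1 = u + 1, g_2 = v.

Reduce p = -2/5*u**2 + 4*u*v - 5*v + 2/5 modulo G:
  leading term u**2: subtract (-2/5*u)·g_1 from -2/5*u**2 + 4*u*v - 5*v + 2/5 → 4*u*v + 2/5*u - 5*v + 2/5
  leading term u*v: subtract (4*v)·g_1 from 4*u*v + 2/5*u - 5*v + 2/5 → 2/5*u - 9*v + 2/5
  leading term u: subtract (2/5)·g_1 from 2/5*u - 9*v + 2/5 → -9*v
  leading term v: subtract (-9)·g_2 from -9*v → 0
  normal form = 0.
Since the normal form is 0, p ∈ I.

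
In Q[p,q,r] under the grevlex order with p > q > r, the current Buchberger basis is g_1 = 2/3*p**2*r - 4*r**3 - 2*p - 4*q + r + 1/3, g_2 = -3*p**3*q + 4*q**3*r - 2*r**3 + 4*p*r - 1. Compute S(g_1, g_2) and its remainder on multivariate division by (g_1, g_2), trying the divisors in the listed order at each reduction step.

S(g_1, g_2) = 4/3*q**3*r**2 - 6*p*q*r**3 - 2/3*r**4 - 3*p**2*q - 6*p*q**2 + 3/2*p*q*r + 4/3*p*r**2 + 1/2*p*q - 1/3*r; remainder on division = 4/3*q**3*r**2 - 6*p*q*r**3 - 2/3*r**4 - 3*p**2*q - 6*p*q**2 + 3/2*p*q*r + 4/3*p*r**2 + 1/2*p*q - 1/3*r.

lcm(LM(g_1), LM(g_2)) = p**3*q*r.
S = (lcm/LT(g_1))·g_1 − (lcm/LT(g_2))·g_2 = 4/3*q**3*r**2 - 6*p*q*r**3 - 2/3*r**4 - 3*p**2*q - 6*p*q**2 + 3/2*p*q*r + 4/3*p*r**2 + 1/2*p*q - 1/3*r.
Reduce S modulo (g_1, g_2) in that order:
  leading term q**3*r**2: no divisor's leading term divides it; move 4/3*q**3*r**2 to the remainder.
  leading term p*q*r**3: no divisor's leading term divides it; move -6*p*q*r**3 to the remainder.
  leading term r**4: no divisor's leading term divides it; move -2/3*r**4 to the remainder.
  leading term p**2*q: no divisor's leading term divides it; move -3*p**2*q to the remainder.
  leading term p*q**2: no divisor's leading term divides it; move -6*p*q**2 to the remainder.
  leading term p*q*r: no divisor's leading term divides it; move 3/2*p*q*r to the remainder.
  leading term p*r**2: no divisor's leading term divides it; move 4/3*p*r**2 to the remainder.
  leading term p*q: no divisor's leading term divides it; move 1/2*p*q to the remainder.
  leading term r: no divisor's leading term divides it; move -1/3*r to the remainder.
The remainder 4/3*q**3*r**2 - 6*p*q*r**3 - 2/3*r**4 - 3*p**2*q - 6*p*q**2 + 3/2*p*q*r + 4/3*p*r**2 + 1/2*p*q - 1/3*r is nonzero, so it would be added as the next basis element.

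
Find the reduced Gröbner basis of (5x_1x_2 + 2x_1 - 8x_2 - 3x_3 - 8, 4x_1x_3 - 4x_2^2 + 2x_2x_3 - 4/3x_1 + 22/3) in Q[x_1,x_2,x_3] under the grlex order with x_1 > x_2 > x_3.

This is the nonlinear analogue of row-reducing a linear system.

f_1 = 5x_1x_2 + 2x_1 - 8x_2 - 3x_3 - 8, LT = x_1x_2.
f_2 = 4x_1x_3 - 4x_2^2 + 2x_2x_3 - 4/3x_1 + 22/3, LT = x_1x_3.

S(f_1,f_2): lcm = x_1x_2x_3. S = x_2^3 - 1/2x_2^2x_3 + 1/3x_1x_2 + 2/5x_1x_3 - 8/5x_2x_3 - 3/5x_3^2 - 11/6x_2 - 8/5x_3.
  leading term x_2^3: no divisor's leading term divides it; move x_2^3 to the remainder.
  leading term x_2^2x_3: no divisor's leading term divides it; move -1/2x_2^2x_3 to the remainder.
  leading term x_1x_2: subtract (1/15)·f_1 from 1/3x_1x_2 + 2/5x_1x_3 - 8/5x_2x_3 - 3/5x_3^2 - 11/6x_2 - 8/5x_3 → 2/5x_1x_3 - 8/5x_2x_3 - 3/5x_3^2 - 2/15x_1 - 13/10x_2 - 7/5x_3 + 8/15
  leading term x_1x_3: subtract (1/10)·f_2 from 2/5x_1x_3 - 8/5x_2x_3 - 3/5x_3^2 - 2/15x_1 - 13/10x_2 - 7/5x_3 + 8/15 → 2/5x_2^2 - 9/5x_2x_3 - 3/5x_3^2 - 13/10x_2 - 7/5x_3 - 1/5
  leading term x_2^2: no divisor's leading term divides it; move 2/5x_2^2 to the remainder.
  leading term x_2x_3: no divisor's leading term divides it; move -9/5x_2x_3 to the remainder.
  leading term x_3^2: no divisor's leading term divides it; move -3/5x_3^2 to the remainder.
  leading term x_2: no divisor's leading term divides it; move -13/10x_2 to the remainder.
  leading term x_3: no divisor's leading term divides it; move -7/5x_3 to the remainder.
  leading term 1: no divisor's leading term divides it; move -1/5 to the remainder.
  remainder x_2^3 - 1/2x_2^2x_3 + 2/5x_2^2 - 9/5x_2x_3 - 3/5x_3^2 - 13/10x_2 - 7/5x_3 - 1/5 ≠ 0; add g_3 = x_2^3 - 1/2x_2^2x_3 + 2/5x_2^2 - 9/5x_2x_3 - 3/5x_3^2 - 13/10x_2 - 7/5x_3 - 1/5 to the basis.

The other S-polynomials (S(f_1,g_3), S(f_2,g_3)) all reduce to 0 modulo the current basis, so we have a Gröbner basis.

G = {x_2^3 - 1/2x_2^2x_3 + 2/5x_2^2 - 9/5x_2x_3 - 3/5x_3^2 - 13/10x_2 - 7/5x_3 - 1/5, x_1x_2 + 2/5x_1 - 8/5x_2 - 3/5x_3 - 8/5, x_1x_3 - x_2^2 + 1/2x_2x_3 - 1/3x_1 + 11/6}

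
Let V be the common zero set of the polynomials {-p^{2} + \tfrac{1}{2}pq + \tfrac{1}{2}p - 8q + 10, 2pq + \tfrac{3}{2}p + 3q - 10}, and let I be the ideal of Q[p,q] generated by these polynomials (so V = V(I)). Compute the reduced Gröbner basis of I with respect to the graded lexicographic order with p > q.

G = {p^{2} - \tfrac{1}{8}p + \tfrac{35}{4}q - \tfrac{25}{2}, pq + \tfrac{3}{4}p + \tfrac{3}{2}q - 5, q^{2} + \tfrac{7}{10}p - \tfrac{2}{5}q - 2}

f_1 = -p^{2} + \tfrac{1}{2}pq + \tfrac{1}{2}p - 8q + 10, LT = p^{2}.
f_2 = 2pq + \tfrac{3}{2}p + 3q - 10, LT = pq.

S(f_1,f_2): lcm = p^{2}q. S = -\tfrac{1}{2}pq^{2} - \tfrac{3}{4}p^{2} - 2pq + 8q^{2} + 5p - 10q.
  reduce S modulo (f_1, f_2):
  remainder \tfrac{35}{4}q^{2} + \tfrac{49}{8}p - \tfrac{7}{2}q - \tfrac{35}{2} ≠ 0; add g_3 = \tfrac{35}{4}q^{2} + \tfrac{49}{8}p - \tfrac{7}{2}q - \tfrac{35}{2} to the basis.

The other S-polynomials (S(f_1,g_3), S(f_2,g_3)) all reduce to 0 modulo the current basis, so we have a Gröbner basis.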